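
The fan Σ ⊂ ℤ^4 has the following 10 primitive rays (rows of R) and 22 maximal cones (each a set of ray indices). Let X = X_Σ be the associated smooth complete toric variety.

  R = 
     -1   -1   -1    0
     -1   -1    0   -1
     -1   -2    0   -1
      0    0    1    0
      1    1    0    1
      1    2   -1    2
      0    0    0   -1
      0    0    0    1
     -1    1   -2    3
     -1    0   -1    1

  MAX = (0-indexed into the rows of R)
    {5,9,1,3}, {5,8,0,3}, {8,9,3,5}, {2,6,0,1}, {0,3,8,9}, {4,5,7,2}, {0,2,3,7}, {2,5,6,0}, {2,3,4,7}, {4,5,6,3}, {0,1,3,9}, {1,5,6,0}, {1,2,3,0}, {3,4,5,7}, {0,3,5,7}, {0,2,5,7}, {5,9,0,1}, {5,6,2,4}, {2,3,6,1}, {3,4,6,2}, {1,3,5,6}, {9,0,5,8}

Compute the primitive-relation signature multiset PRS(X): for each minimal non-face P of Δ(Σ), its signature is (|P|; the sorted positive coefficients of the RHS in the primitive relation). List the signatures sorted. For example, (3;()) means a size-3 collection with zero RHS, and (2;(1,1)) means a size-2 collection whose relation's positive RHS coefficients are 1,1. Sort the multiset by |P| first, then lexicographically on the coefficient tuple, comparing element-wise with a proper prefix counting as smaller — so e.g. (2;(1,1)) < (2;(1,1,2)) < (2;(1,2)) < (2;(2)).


The 18 primitive collections of Σ (r=10, n=4):

  P = {1,4}:  v_{1} + v_{4} = 0 — sig = (2;())
  P = {6,7}:  v_{6} + v_{7} = 0 — sig = (2;())
  P = {0,4}:  v_{0} + v_{4} = v_{2} + v_{5} — sig = (2;(1,1))
  P = {1,7}:  v_{1} + v_{7} = v_{0} + v_{3} — sig = (2;(1,1))
  P = {4,9}:  v_{4} + v_{9} = v_{0} + v_{3} + v_{5} — sig = (2;(1,1,1))
  P = {6,8}:  v_{6} + v_{8} = v_{1} + v_{5} + v_{9} — sig = (2;(1,1,1))
  P = {2,9}:  v_{2} + v_{9} = 2·v_{0} + v_{3} — sig = (2;(1,2))
  P = {6,9}:  v_{6} + v_{9} = 2·v_{1} + v_{5} — sig = (2;(1,2))
  P = {7,9}:  v_{7} + v_{9} = 2·v_{0} + 2·v_{3} + v_{5} — sig = (2;(1,2,2))
  P = {2,8}:  v_{2} + v_{8} = 3·v_{0} + 2·v_{3} + v_{5} — sig = (2;(1,2,3))
  P = {1,8}:  v_{1} + v_{8} = 2·v_{9} — sig = (2;(2))
  P = {4,8}:  v_{4} + v_{8} = 2·v_{0} + 2·v_{3} + 2·v_{5} — sig = (2;(2,2,2))
  P = {7,8}:  v_{7} + v_{8} = 3·v_{0} + 3·v_{3} + 2·v_{5} — sig = (2;(2,3,3))
  P = {0,3,6}:  v_{0} + v_{3} + v_{6} = v_{1} — sig = (3;(1))
  P = {1,2,5}:  v_{1} + v_{2} + v_{5} = v_{0} — sig = (3;(1))
  P = {2,3,5}:  v_{2} + v_{3} + v_{5} = v_{7} — sig = (3;(1))
  P = {0,1,3,5}:  v_{0} + v_{1} + v_{3} + v_{5} = v_{9} — sig = (4;(1))
  P = {0,3,5,9}:  v_{0} + v_{3} + v_{5} + v_{9} = v_{8} — sig = (4;(1))

Sorted signature multiset PRS(X):
[(2;()), (2;()), (2;(1,1)), (2;(1,1)), (2;(1,1,1)), (2;(1,1,1)), (2;(1,2)), (2;(1,2)), (2;(1,2,2)), (2;(1,2,3)), (2;(2)), (2;(2,2,2)), (2;(2,3,3)), (3;(1)), (3;(1)), (3;(1)), (4;(1)), (4;(1))]


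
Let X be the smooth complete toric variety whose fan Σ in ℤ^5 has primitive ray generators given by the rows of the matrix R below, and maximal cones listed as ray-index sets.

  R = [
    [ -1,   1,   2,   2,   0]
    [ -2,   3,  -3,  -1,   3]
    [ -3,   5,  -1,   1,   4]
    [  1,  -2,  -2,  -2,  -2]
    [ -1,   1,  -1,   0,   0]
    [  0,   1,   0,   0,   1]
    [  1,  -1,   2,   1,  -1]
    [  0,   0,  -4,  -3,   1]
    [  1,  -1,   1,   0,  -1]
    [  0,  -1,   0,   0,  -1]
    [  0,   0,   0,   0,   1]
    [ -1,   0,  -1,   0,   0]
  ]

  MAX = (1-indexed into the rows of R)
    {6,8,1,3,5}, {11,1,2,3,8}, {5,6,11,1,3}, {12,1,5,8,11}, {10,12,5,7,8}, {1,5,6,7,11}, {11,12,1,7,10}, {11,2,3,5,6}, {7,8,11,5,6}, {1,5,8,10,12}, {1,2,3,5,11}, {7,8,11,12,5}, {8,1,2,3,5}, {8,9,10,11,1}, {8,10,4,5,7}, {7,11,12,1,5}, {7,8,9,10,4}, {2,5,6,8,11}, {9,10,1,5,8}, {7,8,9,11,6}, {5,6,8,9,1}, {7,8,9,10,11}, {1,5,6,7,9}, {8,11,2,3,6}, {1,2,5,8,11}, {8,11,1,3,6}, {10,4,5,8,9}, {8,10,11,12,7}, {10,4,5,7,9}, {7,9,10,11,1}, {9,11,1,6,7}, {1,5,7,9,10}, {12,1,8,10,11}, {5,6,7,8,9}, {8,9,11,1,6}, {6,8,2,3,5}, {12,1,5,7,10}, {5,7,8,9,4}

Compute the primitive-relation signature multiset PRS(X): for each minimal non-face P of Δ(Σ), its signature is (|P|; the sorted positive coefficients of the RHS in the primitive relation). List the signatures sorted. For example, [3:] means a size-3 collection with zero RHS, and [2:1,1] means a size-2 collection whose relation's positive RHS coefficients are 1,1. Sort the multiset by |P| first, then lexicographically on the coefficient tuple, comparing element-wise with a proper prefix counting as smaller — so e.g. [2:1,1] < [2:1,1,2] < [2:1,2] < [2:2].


|primitive collections| = 24. Relations:

  • {6,10}:  v_{6} + v_{10} = 0  →  sig = [2:]
  • {9,12}:  v_{9} + v_{12} = v_{10}  →  sig = [2:1]
  • {2,4}:  v_{2} + v_{4} = v_{5} + v_{8}  →  sig = [2:1,1]
  • {3,10}:  v_{3} + v_{10} = v_{1} + v_{2}  →  sig = [2:1,1]
  • {6,12}:  v_{6} + v_{12} = v_{5} + v_{11}  →  sig = [2:1,1]
  • {1,4}:  v_{1} + v_{4} = v_{5} + v_{9} + v_{10}  →  sig = [2:1,1,1]
  • {2,7}:  v_{2} + v_{7} = v_{5} + v_{6} + v_{11}  →  sig = [2:1,1,1]
  • {2,9}:  v_{2} + v_{9} = v_{1} + v_{6} + v_{8}  →  sig = [2:1,1,1]
  • {4,11}:  v_{4} + v_{11} = v_{7} + v_{8} + v_{10}  →  sig = [2:1,1,1]
  • {2,10}:  v_{2} + v_{10} = v_{1} + v_{5} + v_{8} + v_{11}  →  sig = [2:1,1,1,1]
  • {3,4}:  v_{3} + v_{4} = v_{1} + v_{5} + v_{6} + v_{8}  →  sig = [2:1,1,1,1]
  • {3,12}:  v_{3} + v_{12} = v_{1} + v_{2} + v_{5} + v_{11}  →  sig = [2:1,1,1,1]
  • {4,6}:  v_{4} + v_{6} = v_{5} + v_{7} + v_{8} + v_{9}  →  sig = [2:1,1,1,1]
  • {3,7}:  v_{3} + v_{7} = v_{1} + v_{5} + 2·v_{6} + v_{11}  →  sig = [2:1,1,1,2]
  • {4,12}:  v_{4} + v_{12} = v_{5} + v_{7} + v_{8} + 2·v_{10}  →  sig = [2:1,1,1,2]
  • {2,12}:  v_{2} + v_{12} = v_{1} + 2·v_{5} + v_{8} + 2·v_{11}  →  sig = [2:1,1,2,2]
  • {3,9}:  v_{3} + v_{9} = 2·v_{1} + 2·v_{6} + v_{8}  →  sig = [2:1,2,2]
  • {1,7,8}:  v_{1} + v_{7} + v_{8} = 0  →  sig = [3:]
  • {5,9,11}:  v_{5} + v_{9} + v_{11} = 0  →  sig = [3:]
  • {1,2,6}:  v_{1} + v_{2} + v_{6} = v_{3}  →  sig = [3:1]
  • {5,10,11}:  v_{5} + v_{10} + v_{11} = v_{12}  →  sig = [3:1]
  • {3,5,8,11}:  v_{3} + v_{5} + v_{8} + v_{11} = 2·v_{2}  →  sig = [4:2]
  • {1,5,6,8,11}:  v_{1} + v_{5} + v_{6} + v_{8} + v_{11} = v_{2}  →  sig = [5:1]
  • {5,7,8,9,10}:  v_{5} + v_{7} + v_{8} + v_{9} + v_{10} = v_{4}  →  sig = [5:1]

Sorted signature multiset PRS(X):
    |P|=2: 17 collections, coeffs (), (1), (1,1), (1,1), (1,1), (1,1,1), (1,1,1), (1,1,1), (1,1,1), (1,1,1,1), (1,1,1,1), (1,1,1,1), (1,1,1,1), (1,1,1,2), (1,1,1,2), (1,1,2,2), (1,2,2)
    |P|=3: 4 collections, coeffs (), (), (1), (1)
    |P|=4: 1 collection, coeffs (2)
    |P|=5: 2 collections, coeffs (1), (1)


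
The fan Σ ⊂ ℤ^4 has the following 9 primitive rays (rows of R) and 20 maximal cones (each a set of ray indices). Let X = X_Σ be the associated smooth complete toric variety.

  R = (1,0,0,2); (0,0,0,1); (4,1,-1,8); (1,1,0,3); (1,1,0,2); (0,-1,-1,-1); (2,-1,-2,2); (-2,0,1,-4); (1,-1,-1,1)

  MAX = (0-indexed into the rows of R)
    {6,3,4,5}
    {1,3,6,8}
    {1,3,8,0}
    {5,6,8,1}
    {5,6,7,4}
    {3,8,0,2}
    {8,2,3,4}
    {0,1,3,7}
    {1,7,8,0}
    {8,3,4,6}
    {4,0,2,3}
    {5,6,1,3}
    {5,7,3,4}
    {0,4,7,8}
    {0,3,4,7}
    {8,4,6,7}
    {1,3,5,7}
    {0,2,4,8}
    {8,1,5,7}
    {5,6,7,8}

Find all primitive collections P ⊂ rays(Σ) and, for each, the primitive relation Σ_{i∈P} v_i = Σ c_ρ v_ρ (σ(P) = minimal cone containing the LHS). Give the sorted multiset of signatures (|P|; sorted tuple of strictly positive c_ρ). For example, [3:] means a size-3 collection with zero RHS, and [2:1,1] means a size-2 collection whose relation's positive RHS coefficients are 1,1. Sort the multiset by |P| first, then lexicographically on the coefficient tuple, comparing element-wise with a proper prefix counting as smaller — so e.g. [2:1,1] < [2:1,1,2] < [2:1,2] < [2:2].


Δ(Σ) — 9 vertices, 13 min non-faces:

  {0,5}:  v_{0} + v_{5} = v_{8}  →  sig = [2:1]
  {1,4}:  v_{1} + v_{4} = v_{3}  →  sig = [2:1]
  {2,7}:  v_{2} + v_{7} = v_{0} + v_{4}  →  sig = [2:1,1]
  {1,2}:  v_{1} + v_{2} = v_{0} + 2·v_{3} + v_{8}  →  sig = [2:1,1,2]
  {2,5}:  v_{2} + v_{5} = v_{3} + v_{4} + 2·v_{8}  →  sig = [2:1,1,2]
  {0,6}:  v_{0} + v_{6} = v_{4} + 2·v_{8}  →  sig = [2:1,2]
  {2,6}:  v_{2} + v_{6} = v_{3} + 2·v_{4} + 3·v_{8}  →  sig = [2:1,2,3]
  {3,7,8}:  v_{3} + v_{7} + v_{8} = 0  →  sig = [3:]
  {1,6,7}:  v_{1} + v_{6} + v_{7} = v_{5}  →  sig = [3:1]
  {4,5,8}:  v_{4} + v_{5} + v_{8} = v_{6}  →  sig = [3:1]
  {3,5,8}:  v_{3} + v_{5} + v_{8} = v_{1} + v_{6}  →  sig = [3:1,1]
  {3,6,7}:  v_{3} + v_{6} + v_{7} = v_{4} + v_{5}  →  sig = [3:1,1]
  {0,3,4,8}:  v_{0} + v_{3} + v_{4} + v_{8} = v_{2}  →  sig = [4:1]

so the primitive-relation signature multiset is
    [2:1]
    [2:1]
    [2:1,1]
    [2:1,1,2]
    [2:1,1,2]
    [2:1,2]
    [2:1,2,3]
    [3:]
    [3:1]
    [3:1]
    [3:1,1]
    [3:1,1]
    [4:1]


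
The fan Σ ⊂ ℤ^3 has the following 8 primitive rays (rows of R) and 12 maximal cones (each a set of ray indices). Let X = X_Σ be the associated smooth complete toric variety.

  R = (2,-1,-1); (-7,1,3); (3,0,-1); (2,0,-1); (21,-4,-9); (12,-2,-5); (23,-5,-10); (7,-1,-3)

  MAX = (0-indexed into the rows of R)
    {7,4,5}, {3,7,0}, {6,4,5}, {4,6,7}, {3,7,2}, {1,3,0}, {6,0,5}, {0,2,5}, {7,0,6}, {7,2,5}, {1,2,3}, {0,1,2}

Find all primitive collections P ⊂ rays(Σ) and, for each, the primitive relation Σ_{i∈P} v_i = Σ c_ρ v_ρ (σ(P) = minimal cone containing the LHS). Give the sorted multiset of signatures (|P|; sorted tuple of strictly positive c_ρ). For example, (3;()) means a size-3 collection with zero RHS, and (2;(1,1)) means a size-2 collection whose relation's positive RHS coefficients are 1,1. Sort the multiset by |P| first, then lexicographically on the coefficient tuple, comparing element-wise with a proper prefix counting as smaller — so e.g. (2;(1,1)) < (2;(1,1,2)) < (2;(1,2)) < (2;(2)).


|primitive collections| = 14. Relations:

  P = {1,7}:  v_{1} + v_{7} = 0  →  sig = (2;())
  P = {0,4}:  v_{0} + v_{4} = v_{6}  →  sig = (2;(1))
  P = {1,4}:  v_{1} + v_{4} = v_{0} + v_{5}  →  sig = (2;(1,1))
  P = {1,5}:  v_{1} + v_{5} = v_{0} + v_{2}  →  sig = (2;(1,1))
  P = {1,6}:  v_{1} + v_{6} = 2·v_{0} + v_{5}  →  sig = (2;(1,2))
  P = {2,6}:  v_{2} + v_{6} = v_{0} + 2·v_{5}  →  sig = (2;(1,2))
  P = {3,4}:  v_{3} + v_{4} = v_{0} + 3·v_{7}  →  sig = (2;(1,3))
  P = {2,4}:  v_{2} + v_{4} = 2·v_{5}  →  sig = (2;(2))
  P = {3,5}:  v_{3} + v_{5} = 2·v_{7}  →  sig = (2;(2))
  P = {3,6}:  v_{3} + v_{6} = 2·v_{0} + 3·v_{7}  →  sig = (2;(2,3))
  P = {0,2,3}:  v_{0} + v_{2} + v_{3} = v_{7}  →  sig = (3;(1))
  P = {0,2,7}:  v_{0} + v_{2} + v_{7} = v_{5}  →  sig = (3;(1))
  P = {0,5,7}:  v_{0} + v_{5} + v_{7} = v_{4}  →  sig = (3;(1))
  P = {5,6,7}:  v_{5} + v_{6} + v_{7} = 2·v_{4}  →  sig = (3;(2))

so the primitive-relation signature multiset is
    |P|=2: 10 collections, coeffs (), (1), (1,1), (1,1), (1,2), (1,2), (1,3), (2), (2), (2,3)
    |P|=3: 4 collections, coeffs (1), (1), (1), (2)


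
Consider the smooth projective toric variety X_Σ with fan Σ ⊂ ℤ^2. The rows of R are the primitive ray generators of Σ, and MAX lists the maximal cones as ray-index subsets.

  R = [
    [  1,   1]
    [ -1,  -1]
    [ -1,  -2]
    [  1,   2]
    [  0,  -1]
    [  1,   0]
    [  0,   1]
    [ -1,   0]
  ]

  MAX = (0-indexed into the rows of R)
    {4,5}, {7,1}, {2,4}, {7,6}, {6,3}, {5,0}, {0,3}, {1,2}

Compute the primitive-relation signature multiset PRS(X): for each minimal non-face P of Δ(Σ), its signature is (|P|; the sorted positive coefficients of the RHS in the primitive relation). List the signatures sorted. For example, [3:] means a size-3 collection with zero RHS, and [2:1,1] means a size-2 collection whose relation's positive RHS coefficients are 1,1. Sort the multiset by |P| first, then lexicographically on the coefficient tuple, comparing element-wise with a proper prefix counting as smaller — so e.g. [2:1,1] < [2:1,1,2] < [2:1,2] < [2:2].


The 20 primitive collections of Σ (r=8, n=2):

  • {0,1}:  v_{0} + v_{1} = 0 ; sig = [2:]
  • {2,3}:  v_{2} + v_{3} = 0 ; sig = [2:]
  • {4,6}:  v_{4} + v_{6} = 0 ; sig = [2:]
  • {5,7}:  v_{5} + v_{7} = 0 ; sig = [2:]
  • {0,2}:  v_{0} + v_{2} = v_{4} ; sig = [2:1]
  • {0,4}:  v_{0} + v_{4} = v_{5} ; sig = [2:1]
  • {0,6}:  v_{0} + v_{6} = v_{3} ; sig = [2:1]
  • {0,7}:  v_{0} + v_{7} = v_{6} ; sig = [2:1]
  • {1,3}:  v_{1} + v_{3} = v_{6} ; sig = [2:1]
  • {1,4}:  v_{1} + v_{4} = v_{2} ; sig = [2:1]
  • {1,5}:  v_{1} + v_{5} = v_{4} ; sig = [2:1]
  • {1,6}:  v_{1} + v_{6} = v_{7} ; sig = [2:1]
  • {2,6}:  v_{2} + v_{6} = v_{1} ; sig = [2:1]
  • {3,4}:  v_{3} + v_{4} = v_{0} ; sig = [2:1]
  • {4,7}:  v_{4} + v_{7} = v_{1} ; sig = [2:1]
  • {5,6}:  v_{5} + v_{6} = v_{0} ; sig = [2:1]
  • {2,5}:  v_{2} + v_{5} = 2·v_{4} ; sig = [2:2]
  • {2,7}:  v_{2} + v_{7} = 2·v_{1} ; sig = [2:2]
  • {3,5}:  v_{3} + v_{5} = 2·v_{0} ; sig = [2:2]
  • {3,7}:  v_{3} + v_{7} = 2·v_{6} ; sig = [2:2]

Sorted signature multiset PRS(X):
    [2:]
    [2:]
    [2:]
    [2:]
    [2:1]
    [2:1]
    [2:1]
    [2:1]
    [2:1]
    [2:1]
    [2:1]
    [2:1]
    [2:1]
    [2:1]
    [2:1]
    [2:1]
    [2:2]
    [2:2]
    [2:2]
    [2:2]


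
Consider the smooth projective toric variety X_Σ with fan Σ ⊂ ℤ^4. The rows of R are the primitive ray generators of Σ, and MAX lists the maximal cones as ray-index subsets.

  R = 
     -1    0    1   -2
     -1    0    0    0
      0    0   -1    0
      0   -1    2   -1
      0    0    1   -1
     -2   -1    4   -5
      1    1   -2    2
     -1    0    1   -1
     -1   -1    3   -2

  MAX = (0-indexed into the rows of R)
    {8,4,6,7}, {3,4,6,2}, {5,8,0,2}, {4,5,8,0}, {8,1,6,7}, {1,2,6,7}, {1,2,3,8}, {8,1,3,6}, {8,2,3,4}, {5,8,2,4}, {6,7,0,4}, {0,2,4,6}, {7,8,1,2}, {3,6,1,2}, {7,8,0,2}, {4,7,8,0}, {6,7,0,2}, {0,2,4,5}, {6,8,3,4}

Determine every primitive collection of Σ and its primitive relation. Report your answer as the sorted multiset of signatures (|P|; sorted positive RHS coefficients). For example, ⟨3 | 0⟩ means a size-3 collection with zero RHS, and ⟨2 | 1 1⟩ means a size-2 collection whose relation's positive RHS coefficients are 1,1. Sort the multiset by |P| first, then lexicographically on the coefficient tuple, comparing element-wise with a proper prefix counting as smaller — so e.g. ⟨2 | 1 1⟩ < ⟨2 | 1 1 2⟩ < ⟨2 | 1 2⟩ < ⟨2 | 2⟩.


Primitive collections (12):

  • {1,4}:  v_{1} + v_{4} = v_{7}  ⇒ sig = ⟨2 | 1⟩
  • {3,7}:  v_{3} + v_{7} = v_{8}  ⇒ sig = ⟨2 | 1⟩
  • {5,6}:  v_{5} + v_{6} = v_{0} + v_{4}  ⇒ sig = ⟨2 | 1 1⟩
  • {0,3}:  v_{0} + v_{3} = v_{2} + v_{4} + v_{8}  ⇒ sig = ⟨2 | 1 1 1⟩
  • {1,5}:  v_{1} + v_{5} = v_{0} + v_{2} + v_{7} + v_{8}  ⇒ sig = ⟨2 | 1 1 1 1⟩
  • {0,1}:  v_{0} + v_{1} = v_{2} + 2·v_{7}  ⇒ sig = ⟨2 | 1 2⟩
  • {5,7}:  v_{5} + v_{7} = 2·v_{0} + v_{8}  ⇒ sig = ⟨2 | 1 2⟩
  • {3,5}:  v_{3} + v_{5} = 2·v_{2} + 2·v_{4} + 2·v_{8}  ⇒ sig = ⟨2 | 2 2 2⟩
  • {2,6,8}:  v_{2} + v_{6} + v_{8} = 0  ⇒ sig = ⟨3 | 0⟩
  • {2,4,7}:  v_{2} + v_{4} + v_{7} = v_{0}  ⇒ sig = ⟨3 | 1⟩
  • {0,6,8}:  v_{0} + v_{6} + v_{8} = v_{4} + v_{7}  ⇒ sig = ⟨3 | 1 1⟩
  • {0,2,4,8}:  v_{0} + v_{2} + v_{4} + v_{8} = v_{5}  ⇒ sig = ⟨4 | 1⟩

so the primitive-relation signature multiset is
[⟨2 | 1⟩, ⟨2 | 1⟩, ⟨2 | 1 1⟩, ⟨2 | 1 1 1⟩, ⟨2 | 1 1 1 1⟩, ⟨2 | 1 2⟩, ⟨2 | 1 2⟩, ⟨2 | 2 2 2⟩, ⟨3 | 0⟩, ⟨3 | 1⟩, ⟨3 | 1 1⟩, ⟨4 | 1⟩]


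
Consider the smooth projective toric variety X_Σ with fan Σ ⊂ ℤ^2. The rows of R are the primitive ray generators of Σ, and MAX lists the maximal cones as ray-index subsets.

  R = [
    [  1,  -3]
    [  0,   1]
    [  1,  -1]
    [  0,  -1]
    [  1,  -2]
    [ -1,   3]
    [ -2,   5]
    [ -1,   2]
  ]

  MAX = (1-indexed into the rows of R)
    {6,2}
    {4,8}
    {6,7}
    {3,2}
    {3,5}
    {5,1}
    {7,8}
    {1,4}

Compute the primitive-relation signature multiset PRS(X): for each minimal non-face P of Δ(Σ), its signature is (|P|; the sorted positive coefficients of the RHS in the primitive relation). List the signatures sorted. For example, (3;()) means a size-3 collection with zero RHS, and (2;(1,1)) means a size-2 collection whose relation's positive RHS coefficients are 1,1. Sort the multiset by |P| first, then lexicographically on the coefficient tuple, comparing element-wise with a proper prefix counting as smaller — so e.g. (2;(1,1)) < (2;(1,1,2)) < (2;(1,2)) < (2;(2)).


20 minimal non-faces of Δ(Σ) (on 8 rays):

  P={1,6}:  v_{1} + v_{6} = 0  ⟹  sig = (2;())
  P={2,4}:  v_{2} + v_{4} = 0  ⟹  sig = (2;())
  P={5,8}:  v_{5} + v_{8} = 0  ⟹  sig = (2;())
  P={1,2}:  v_{1} + v_{2} = v_{5}  ⟹  sig = (2;(1))
  P={1,7}:  v_{1} + v_{7} = v_{8}  ⟹  sig = (2;(1))
  P={1,8}:  v_{1} + v_{8} = v_{4}  ⟹  sig = (2;(1))
  P={2,5}:  v_{2} + v_{5} = v_{3}  ⟹  sig = (2;(1))
  P={2,8}:  v_{2} + v_{8} = v_{6}  ⟹  sig = (2;(1))
  P={3,4}:  v_{3} + v_{4} = v_{5}  ⟹  sig = (2;(1))
  P={3,8}:  v_{3} + v_{8} = v_{2}  ⟹  sig = (2;(1))
  P={4,5}:  v_{4} + v_{5} = v_{1}  ⟹  sig = (2;(1))
  P={4,6}:  v_{4} + v_{6} = v_{8}  ⟹  sig = (2;(1))
  P={5,6}:  v_{5} + v_{6} = v_{2}  ⟹  sig = (2;(1))
  P={5,7}:  v_{5} + v_{7} = v_{6}  ⟹  sig = (2;(1))
  P={6,8}:  v_{6} + v_{8} = v_{7}  ⟹  sig = (2;(1))
  P={3,7}:  v_{3} + v_{7} = v_{2} + v_{6}  ⟹  sig = (2;(1,1))
  P={1,3}:  v_{1} + v_{3} = 2·v_{5}  ⟹  sig = (2;(2))
  P={2,7}:  v_{2} + v_{7} = 2·v_{6}  ⟹  sig = (2;(2))
  P={3,6}:  v_{3} + v_{6} = 2·v_{2}  ⟹  sig = (2;(2))
  P={4,7}:  v_{4} + v_{7} = 2·v_{8}  ⟹  sig = (2;(2))

Sorted signature multiset PRS(X):
    |P|=2: 20 collections, coeffs (), (), (), (1), (1), (1), (1), (1), (1), (1), (1), (1), (1), (1), (1), (1,1), (2), (2), (2), (2)


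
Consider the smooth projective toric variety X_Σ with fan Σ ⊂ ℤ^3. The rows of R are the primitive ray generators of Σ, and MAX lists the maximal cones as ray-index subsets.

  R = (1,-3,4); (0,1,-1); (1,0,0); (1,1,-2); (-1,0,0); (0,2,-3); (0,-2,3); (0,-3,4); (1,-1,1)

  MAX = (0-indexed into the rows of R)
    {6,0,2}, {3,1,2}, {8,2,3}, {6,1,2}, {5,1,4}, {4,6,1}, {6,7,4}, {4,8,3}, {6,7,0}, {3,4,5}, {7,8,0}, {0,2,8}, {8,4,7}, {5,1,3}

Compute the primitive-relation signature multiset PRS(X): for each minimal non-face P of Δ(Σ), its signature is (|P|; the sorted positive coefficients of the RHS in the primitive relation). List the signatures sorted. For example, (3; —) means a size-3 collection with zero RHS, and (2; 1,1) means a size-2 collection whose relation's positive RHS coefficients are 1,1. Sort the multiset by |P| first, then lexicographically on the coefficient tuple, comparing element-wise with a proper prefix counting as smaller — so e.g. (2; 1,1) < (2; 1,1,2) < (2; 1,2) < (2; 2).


Primitive collections (16):

  P={2,4}:  v_{2} + v_{4} = 0  ⇒ sig = (2; —)
  P={5,6}:  v_{5} + v_{6} = 0  ⇒ sig = (2; —)
  P={0,4}:  v_{0} + v_{4} = v_{7}  ⇒ sig = (2; 1)
  P={0,5}:  v_{0} + v_{5} = v_{8}  ⇒ sig = (2; 1)
  P={1,7}:  v_{1} + v_{7} = v_{6}  ⇒ sig = (2; 1)
  P={1,8}:  v_{1} + v_{8} = v_{2}  ⇒ sig = (2; 1)
  P={2,7}:  v_{2} + v_{7} = v_{0}  ⇒ sig = (2; 1)
  P={3,6}:  v_{3} + v_{6} = v_{8}  ⇒ sig = (2; 1)
  P={5,8}:  v_{5} + v_{8} = v_{3}  ⇒ sig = (2; 1)
  P={6,8}:  v_{6} + v_{8} = v_{0}  ⇒ sig = (2; 1)
  P={0,1}:  v_{0} + v_{1} = v_{2} + v_{6}  ⇒ sig = (2; 1,1)
  P={2,5}:  v_{2} + v_{5} = v_{1} + v_{3}  ⇒ sig = (2; 1,1)
  P={5,7}:  v_{5} + v_{7} = v_{4} + v_{8}  ⇒ sig = (2; 1,1)
  P={3,7}:  v_{3} + v_{7} = v_{4} + 2·v_{8}  ⇒ sig = (2; 1,2)
  P={0,3}:  v_{0} + v_{3} = 2·v_{8}  ⇒ sig = (2; 2)
  P={1,3,4}:  v_{1} + v_{3} + v_{4} = v_{5}  ⇒ sig = (3; 1)

Signatures (|P|; sorted positive RHS coefficients), sorted:
{ (2; —) ×2,  (2; 1) ×8,  (2; 1,1) ×3,  (2; 1,2),  (2; 2),  (3; 1) }


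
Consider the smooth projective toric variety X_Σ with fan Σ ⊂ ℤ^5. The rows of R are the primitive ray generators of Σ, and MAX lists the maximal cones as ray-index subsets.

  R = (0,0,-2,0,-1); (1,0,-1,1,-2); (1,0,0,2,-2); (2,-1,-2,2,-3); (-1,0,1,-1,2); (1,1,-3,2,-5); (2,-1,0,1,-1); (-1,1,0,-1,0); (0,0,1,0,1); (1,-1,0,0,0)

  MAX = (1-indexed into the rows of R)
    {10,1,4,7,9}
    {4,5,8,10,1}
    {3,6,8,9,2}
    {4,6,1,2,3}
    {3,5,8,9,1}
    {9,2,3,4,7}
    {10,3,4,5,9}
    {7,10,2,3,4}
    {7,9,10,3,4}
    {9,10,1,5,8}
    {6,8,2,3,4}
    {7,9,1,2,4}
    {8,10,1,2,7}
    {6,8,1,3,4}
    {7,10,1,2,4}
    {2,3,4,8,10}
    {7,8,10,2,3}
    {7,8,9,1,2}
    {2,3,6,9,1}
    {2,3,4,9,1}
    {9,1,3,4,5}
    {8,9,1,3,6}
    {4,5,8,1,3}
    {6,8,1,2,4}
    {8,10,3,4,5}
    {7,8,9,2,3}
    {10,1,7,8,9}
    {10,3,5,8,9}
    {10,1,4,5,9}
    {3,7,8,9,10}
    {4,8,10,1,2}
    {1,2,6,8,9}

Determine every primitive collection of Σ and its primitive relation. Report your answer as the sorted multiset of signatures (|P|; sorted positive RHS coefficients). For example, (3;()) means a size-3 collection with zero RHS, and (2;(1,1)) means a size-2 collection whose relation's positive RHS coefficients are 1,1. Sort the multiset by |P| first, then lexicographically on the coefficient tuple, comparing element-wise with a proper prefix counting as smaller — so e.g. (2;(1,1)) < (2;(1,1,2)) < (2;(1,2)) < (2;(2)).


|primitive collections| = 12. Relations:

  • {2,5}:  v_{2} + v_{5} = 0  ⇒ sig = (2;())
  • {5,7}:  v_{5} + v_{7} = v_{9} + v_{10}  ⇒ sig = (2;(1,1))
  • {5,6}:  v_{5} + v_{6} = v_{1} + v_{3} + v_{8}  ⇒ sig = (2;(1,1,1))
  • {6,10}:  v_{6} + v_{10} = v_{2} + v_{4} + v_{8}  ⇒ sig = (2;(1,1,1))
  • {6,7}:  v_{6} + v_{7} = 3·v_{2}  ⇒ sig = (2;(3))
  • {1,3,10}:  v_{1} + v_{3} + v_{10} = v_{4}  ⇒ sig = (3;(1))
  • {2,9,10}:  v_{2} + v_{9} + v_{10} = v_{7}  ⇒ sig = (3;(1))
  • {4,8,9}:  v_{4} + v_{8} + v_{9} = v_{2}  ⇒ sig = (3;(1))
  • {1,3,7}:  v_{1} + v_{3} + v_{7} = v_{2} + v_{4} + v_{9}  ⇒ sig = (3;(1,1,1))
  • {4,6,9}:  v_{4} + v_{6} + v_{9} = v_{1} + 2·v_{2} + v_{3}  ⇒ sig = (3;(1,1,2))
  • {4,7,8}:  v_{4} + v_{7} + v_{8} = 2·v_{2} + v_{10}  ⇒ sig = (3;(1,2))
  • {1,2,3,8}:  v_{1} + v_{2} + v_{3} + v_{8} = v_{6}  ⇒ sig = (4;(1))

Hence PRS(X_Σ) =
    |P|=2: 5 collections, coeffs (), (1,1), (1,1,1), (1,1,1), (3)
    |P|=3: 6 collections, coeffs (1), (1), (1), (1,1,1), (1,1,2), (1,2)
    |P|=4: 1 collection, coeffs (1)


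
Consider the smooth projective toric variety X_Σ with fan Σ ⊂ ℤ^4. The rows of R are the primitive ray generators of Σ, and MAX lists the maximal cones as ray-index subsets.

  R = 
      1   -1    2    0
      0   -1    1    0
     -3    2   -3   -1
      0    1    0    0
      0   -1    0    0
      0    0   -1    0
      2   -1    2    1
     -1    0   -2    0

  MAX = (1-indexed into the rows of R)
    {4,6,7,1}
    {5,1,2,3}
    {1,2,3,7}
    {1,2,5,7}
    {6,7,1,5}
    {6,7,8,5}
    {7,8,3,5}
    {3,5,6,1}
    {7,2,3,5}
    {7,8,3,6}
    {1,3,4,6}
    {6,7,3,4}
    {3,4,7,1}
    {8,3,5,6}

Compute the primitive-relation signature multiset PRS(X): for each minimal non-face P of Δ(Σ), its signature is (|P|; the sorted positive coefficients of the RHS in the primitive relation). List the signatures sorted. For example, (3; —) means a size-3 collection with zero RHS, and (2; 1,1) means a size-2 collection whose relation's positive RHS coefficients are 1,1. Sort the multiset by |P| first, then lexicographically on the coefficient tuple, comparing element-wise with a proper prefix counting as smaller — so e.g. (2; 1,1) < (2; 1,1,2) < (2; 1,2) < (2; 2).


Primitive collections (9):

  • {4,5}:  v_{4} + v_{5} = 0  ⇒ sig = (2; —)
  • {1,8}:  v_{1} + v_{8} = v_{5}  ⇒ sig = (2; 1)
  • {2,6}:  v_{2} + v_{6} = v_{5}  ⇒ sig = (2; 1)
  • {2,4}:  v_{2} + v_{4} = v_{1} + v_{3} + v_{7}  ⇒ sig = (2; 1,1,1)
  • {4,8}:  v_{4} + v_{8} = v_{3} + v_{6} + v_{7}  ⇒ sig = (2; 1,1,1)
  • {2,8}:  v_{2} + v_{8} = v_{3} + 2·v_{5} + v_{7}  ⇒ sig = (2; 1,1,2)
  • {1,3,6,7}:  v_{1} + v_{3} + v_{6} + v_{7} = 0  ⇒ sig = (4; —)
  • {1,3,5,7}:  v_{1} + v_{3} + v_{5} + v_{7} = v_{2}  ⇒ sig = (4; 1)
  • {3,5,6,7}:  v_{3} + v_{5} + v_{6} + v_{7} = v_{8}  ⇒ sig = (4; 1)

Signatures (|P|; sorted positive RHS coefficients), sorted:
{ (2; —),  (2; 1) ×2,  (2; 1,1,1) ×2,  (2; 1,1,2),  (4; —),  (4; 1) ×2 }


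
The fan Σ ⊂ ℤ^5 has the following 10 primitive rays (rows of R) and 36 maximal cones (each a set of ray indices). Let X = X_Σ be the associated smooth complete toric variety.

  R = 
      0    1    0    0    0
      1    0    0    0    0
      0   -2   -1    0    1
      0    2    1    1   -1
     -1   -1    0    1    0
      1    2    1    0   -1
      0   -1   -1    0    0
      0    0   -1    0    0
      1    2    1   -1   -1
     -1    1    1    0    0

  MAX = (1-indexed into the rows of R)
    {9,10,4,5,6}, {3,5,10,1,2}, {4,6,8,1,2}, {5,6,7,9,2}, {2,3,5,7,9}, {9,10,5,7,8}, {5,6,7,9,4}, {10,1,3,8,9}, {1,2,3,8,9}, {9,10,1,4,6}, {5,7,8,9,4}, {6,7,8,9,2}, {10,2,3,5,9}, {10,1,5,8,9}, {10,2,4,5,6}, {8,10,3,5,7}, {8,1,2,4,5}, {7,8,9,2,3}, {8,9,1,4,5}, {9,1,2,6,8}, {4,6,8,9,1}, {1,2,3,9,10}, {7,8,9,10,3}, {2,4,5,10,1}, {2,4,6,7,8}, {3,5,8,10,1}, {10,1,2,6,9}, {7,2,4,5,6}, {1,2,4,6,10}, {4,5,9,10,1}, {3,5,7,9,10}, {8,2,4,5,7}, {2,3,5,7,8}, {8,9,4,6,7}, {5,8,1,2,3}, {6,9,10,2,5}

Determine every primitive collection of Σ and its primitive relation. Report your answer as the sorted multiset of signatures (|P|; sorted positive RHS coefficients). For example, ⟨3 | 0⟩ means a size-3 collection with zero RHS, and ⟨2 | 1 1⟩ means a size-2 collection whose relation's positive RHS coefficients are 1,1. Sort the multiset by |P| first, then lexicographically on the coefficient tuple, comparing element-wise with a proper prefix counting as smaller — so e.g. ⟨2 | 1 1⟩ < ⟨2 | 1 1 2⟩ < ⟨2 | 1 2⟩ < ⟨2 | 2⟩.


|primitive collections| = 16. Relations:

  P={1,7}:  v_{1} + v_{7} = v_{8} — sig = ⟨2 | 1⟩
  P={3,6}:  v_{3} + v_{6} = v_{2} — sig = ⟨2 | 1⟩
  P={3,4}:  v_{3} + v_{4} = v_{1} + v_{2} + v_{5} — sig = ⟨2 | 1 1 1⟩
  P={2,7,10}:  v_{2} + v_{7} + v_{10} = 0 — sig = ⟨3 | 0⟩
  P={1,5,6}:  v_{1} + v_{5} + v_{6} = v_{4} — sig = ⟨3 | 1⟩
  P={2,8,10}:  v_{2} + v_{8} + v_{10} = v_{1} — sig = ⟨3 | 1⟩
  P={5,6,8}:  v_{5} + v_{6} + v_{8} = v_{4} + v_{7} — sig = ⟨3 | 1 1⟩
  P={6,7,10}:  v_{6} + v_{7} + v_{10} = v_{1} + v_{5} + v_{9} — sig = ⟨3 | 1 1 1⟩
  P={6,8,10}:  v_{6} + v_{8} + v_{10} = 2·v_{1} + v_{5} + v_{9} — sig = ⟨3 | 1 1 2⟩
  P={4,7,10}:  v_{4} + v_{7} + v_{10} = 2·v_{1} + 2·v_{5} + v_{9} — sig = ⟨3 | 1 2 2⟩
  P={4,8,10}:  v_{4} + v_{8} + v_{10} = 3·v_{1} + 2·v_{5} + v_{9} — sig = ⟨3 | 1 2 3⟩
  P={2,4,9}:  v_{2} + v_{4} + v_{9} = 2·v_{6} — sig = ⟨3 | 2⟩
  P={1,3,5,9}:  v_{1} + v_{3} + v_{5} + v_{9} = 0 — sig = ⟨4 | 0⟩
  P={1,2,5,9}:  v_{1} + v_{2} + v_{5} + v_{9} = v_{6} — sig = ⟨4 | 1⟩
  P={3,5,8,9}:  v_{3} + v_{5} + v_{8} + v_{9} = v_{7} — sig = ⟨4 | 1⟩
  P={2,5,8,9}:  v_{2} + v_{5} + v_{8} + v_{9} = v_{6} + v_{7} — sig = ⟨4 | 1 1⟩

Sorted signature multiset PRS(X):
    ⟨2 | 1⟩
    ⟨2 | 1⟩
    ⟨2 | 1 1 1⟩
    ⟨3 | 0⟩
    ⟨3 | 1⟩
    ⟨3 | 1⟩
    ⟨3 | 1 1⟩
    ⟨3 | 1 1 1⟩
    ⟨3 | 1 1 2⟩
    ⟨3 | 1 2 2⟩
    ⟨3 | 1 2 3⟩
    ⟨3 | 2⟩
    ⟨4 | 0⟩
    ⟨4 | 1⟩
    ⟨4 | 1⟩
    ⟨4 | 1 1⟩


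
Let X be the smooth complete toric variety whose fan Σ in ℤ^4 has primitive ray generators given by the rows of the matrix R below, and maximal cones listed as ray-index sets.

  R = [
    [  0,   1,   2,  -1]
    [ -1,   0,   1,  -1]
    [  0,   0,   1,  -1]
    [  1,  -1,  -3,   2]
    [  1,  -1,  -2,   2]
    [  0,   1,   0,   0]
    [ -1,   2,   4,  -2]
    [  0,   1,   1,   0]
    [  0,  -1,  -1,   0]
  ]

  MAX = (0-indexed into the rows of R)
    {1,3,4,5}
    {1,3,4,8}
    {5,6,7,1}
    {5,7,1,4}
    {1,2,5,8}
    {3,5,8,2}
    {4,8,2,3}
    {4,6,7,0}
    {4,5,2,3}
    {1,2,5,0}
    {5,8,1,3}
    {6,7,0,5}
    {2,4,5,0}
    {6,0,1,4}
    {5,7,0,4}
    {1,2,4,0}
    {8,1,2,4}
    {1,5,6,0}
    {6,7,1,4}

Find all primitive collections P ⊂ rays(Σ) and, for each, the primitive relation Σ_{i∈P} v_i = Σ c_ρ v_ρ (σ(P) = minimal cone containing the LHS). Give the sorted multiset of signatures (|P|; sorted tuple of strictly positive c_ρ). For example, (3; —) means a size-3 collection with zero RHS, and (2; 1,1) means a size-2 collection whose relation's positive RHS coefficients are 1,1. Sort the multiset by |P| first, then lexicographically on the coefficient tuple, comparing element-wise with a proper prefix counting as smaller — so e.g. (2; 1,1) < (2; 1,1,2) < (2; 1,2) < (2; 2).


|primitive collections| = 14. Relations:

  P={7,8}:  v_{7} + v_{8} = 0  ⇒ sig = (2; —)
  P={0,8}:  v_{0} + v_{8} = v_{2}  ⇒ sig = (2; 1)
  P={2,7}:  v_{2} + v_{7} = v_{0}  ⇒ sig = (2; 1)
  P={3,6}:  v_{3} + v_{6} = v_{7}  ⇒ sig = (2; 1)
  P={3,7}:  v_{3} + v_{7} = v_{4} + v_{5}  ⇒ sig = (2; 1,1)
  P={6,8}:  v_{6} + v_{8} = v_{0} + v_{1}  ⇒ sig = (2; 1,1)
  P={0,3}:  v_{0} + v_{3} = v_{2} + v_{4} + v_{5}  ⇒ sig = (2; 1,1,1)
  P={2,6}:  v_{2} + v_{6} = 2·v_{0} + v_{1}  ⇒ sig = (2; 1,2)
  P={0,1,7}:  v_{0} + v_{1} + v_{7} = v_{6}  ⇒ sig = (3; 1)
  P={1,2,3}:  v_{1} + v_{2} + v_{3} = v_{8}  ⇒ sig = (3; 1)
  P={4,5,8}:  v_{4} + v_{5} + v_{8} = v_{3}  ⇒ sig = (3; 1)
  P={4,5,6}:  v_{4} + v_{5} + v_{6} = 2·v_{7}  ⇒ sig = (3; 2)
  P={1,2,4,5}:  v_{1} + v_{2} + v_{4} + v_{5} = 0  ⇒ sig = (4; —)
  P={0,1,4,5}:  v_{0} + v_{1} + v_{4} + v_{5} = v_{7}  ⇒ sig = (4; 1)

Signatures (|P|; sorted positive RHS coefficients), sorted:
    |P|=2: 8 collections, coeffs (), (1), (1), (1), (1,1), (1,1), (1,1,1), (1,2)
    |P|=3: 4 collections, coeffs (1), (1), (1), (2)
    |P|=4: 2 collections, coeffs (), (1)


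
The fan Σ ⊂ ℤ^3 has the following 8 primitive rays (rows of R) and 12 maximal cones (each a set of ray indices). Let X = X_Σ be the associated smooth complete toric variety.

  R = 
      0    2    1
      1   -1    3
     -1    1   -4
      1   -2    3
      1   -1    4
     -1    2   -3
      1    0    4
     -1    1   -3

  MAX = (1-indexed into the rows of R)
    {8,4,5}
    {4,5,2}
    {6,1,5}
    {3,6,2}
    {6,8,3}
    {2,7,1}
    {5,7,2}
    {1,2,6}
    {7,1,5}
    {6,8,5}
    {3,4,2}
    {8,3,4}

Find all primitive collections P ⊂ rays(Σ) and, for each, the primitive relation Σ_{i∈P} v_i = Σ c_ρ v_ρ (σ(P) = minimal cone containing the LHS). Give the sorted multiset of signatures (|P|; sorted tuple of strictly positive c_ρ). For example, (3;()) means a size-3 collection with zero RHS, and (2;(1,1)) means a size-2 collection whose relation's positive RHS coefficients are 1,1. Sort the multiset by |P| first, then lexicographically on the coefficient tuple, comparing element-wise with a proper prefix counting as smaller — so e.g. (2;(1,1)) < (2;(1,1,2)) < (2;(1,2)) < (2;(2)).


Primitive collections (12):

  P={2,8}:  v_{2} + v_{8} = 0  ⇒ sig = (2;())
  P={3,5}:  v_{3} + v_{5} = 0  ⇒ sig = (2;())
  P={4,6}:  v_{4} + v_{6} = 0  ⇒ sig = (2;())
  P={1,4}:  v_{1} + v_{4} = v_{7}  ⇒ sig = (2;(1))
  P={6,7}:  v_{6} + v_{7} = v_{1}  ⇒ sig = (2;(1))
  P={3,7}:  v_{3} + v_{7} = v_{2} + v_{6}  ⇒ sig = (2;(1,1))
  P={4,7}:  v_{4} + v_{7} = v_{2} + v_{5}  ⇒ sig = (2;(1,1))
  P={7,8}:  v_{7} + v_{8} = v_{5} + v_{6}  ⇒ sig = (2;(1,1))
  P={1,3}:  v_{1} + v_{3} = v_{2} + 2·v_{6}  ⇒ sig = (2;(1,2))
  P={1,8}:  v_{1} + v_{8} = v_{5} + 2·v_{6}  ⇒ sig = (2;(1,2))
  P={2,5,6}:  v_{2} + v_{5} + v_{6} = v_{7}  ⇒ sig = (3;(1))
  P={1,2,5}:  v_{1} + v_{2} + v_{5} = 2·v_{7}  ⇒ sig = (3;(2))

so the primitive-relation signature multiset is
[(2;()), (2;()), (2;()), (2;(1)), (2;(1)), (2;(1,1)), (2;(1,1)), (2;(1,1)), (2;(1,2)), (2;(1,2)), (3;(1)), (3;(2))]


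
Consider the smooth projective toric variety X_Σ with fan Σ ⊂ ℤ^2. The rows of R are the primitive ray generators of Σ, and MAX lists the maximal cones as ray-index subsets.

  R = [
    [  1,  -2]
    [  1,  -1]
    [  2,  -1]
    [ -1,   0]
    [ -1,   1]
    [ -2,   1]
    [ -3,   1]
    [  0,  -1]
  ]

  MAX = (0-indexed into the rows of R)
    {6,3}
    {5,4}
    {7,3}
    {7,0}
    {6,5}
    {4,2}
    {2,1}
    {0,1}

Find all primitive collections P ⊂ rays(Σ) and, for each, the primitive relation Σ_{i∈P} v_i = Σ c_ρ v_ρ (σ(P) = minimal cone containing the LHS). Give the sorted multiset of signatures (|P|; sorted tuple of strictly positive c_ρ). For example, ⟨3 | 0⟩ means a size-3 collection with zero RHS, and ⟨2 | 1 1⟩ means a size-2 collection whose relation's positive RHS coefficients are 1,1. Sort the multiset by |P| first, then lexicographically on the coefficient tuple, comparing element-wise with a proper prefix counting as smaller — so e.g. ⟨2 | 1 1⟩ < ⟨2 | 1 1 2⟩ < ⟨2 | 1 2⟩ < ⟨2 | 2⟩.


20 collections generate NE(X_Σ); each relation:

  {1,4}:  v_{1} + v_{4} = 0  ⟹  sig = ⟨2 | 0⟩
  {2,5}:  v_{2} + v_{5} = 0  ⟹  sig = ⟨2 | 0⟩
  {0,4}:  v_{0} + v_{4} = v_{7}  ⟹  sig = ⟨2 | 1⟩
  {1,3}:  v_{1} + v_{3} = v_{7}  ⟹  sig = ⟨2 | 1⟩
  {1,5}:  v_{1} + v_{5} = v_{3}  ⟹  sig = ⟨2 | 1⟩
  {1,7}:  v_{1} + v_{7} = v_{0}  ⟹  sig = ⟨2 | 1⟩
  {2,3}:  v_{2} + v_{3} = v_{1}  ⟹  sig = ⟨2 | 1⟩
  {2,6}:  v_{2} + v_{6} = v_{3}  ⟹  sig = ⟨2 | 1⟩
  {3,4}:  v_{3} + v_{4} = v_{5}  ⟹  sig = ⟨2 | 1⟩
  {3,5}:  v_{3} + v_{5} = v_{6}  ⟹  sig = ⟨2 | 1⟩
  {4,7}:  v_{4} + v_{7} = v_{3}  ⟹  sig = ⟨2 | 1⟩
  {0,5}:  v_{0} + v_{5} = v_{3} + v_{7}  ⟹  sig = ⟨2 | 1 1⟩
  {0,6}:  v_{0} + v_{6} = 2·v_{3} + v_{7}  ⟹  sig = ⟨2 | 1 2⟩
  {0,3}:  v_{0} + v_{3} = 2·v_{7}  ⟹  sig = ⟨2 | 2⟩
  {1,6}:  v_{1} + v_{6} = 2·v_{3}  ⟹  sig = ⟨2 | 2⟩
  {2,7}:  v_{2} + v_{7} = 2·v_{1}  ⟹  sig = ⟨2 | 2⟩
  {4,6}:  v_{4} + v_{6} = 2·v_{5}  ⟹  sig = ⟨2 | 2⟩
  {5,7}:  v_{5} + v_{7} = 2·v_{3}  ⟹  sig = ⟨2 | 2⟩
  {0,2}:  v_{0} + v_{2} = 3·v_{1}  ⟹  sig = ⟨2 | 3⟩
  {6,7}:  v_{6} + v_{7} = 3·v_{3}  ⟹  sig = ⟨2 | 3⟩

so the primitive-relation signature multiset is
    |P|=2: 20 collections, coeffs (), (), (1), (1), (1), (1), (1), (1), (1), (1), (1), (1,1), (1,2), (2), (2), (2), (2), (2), (3), (3)


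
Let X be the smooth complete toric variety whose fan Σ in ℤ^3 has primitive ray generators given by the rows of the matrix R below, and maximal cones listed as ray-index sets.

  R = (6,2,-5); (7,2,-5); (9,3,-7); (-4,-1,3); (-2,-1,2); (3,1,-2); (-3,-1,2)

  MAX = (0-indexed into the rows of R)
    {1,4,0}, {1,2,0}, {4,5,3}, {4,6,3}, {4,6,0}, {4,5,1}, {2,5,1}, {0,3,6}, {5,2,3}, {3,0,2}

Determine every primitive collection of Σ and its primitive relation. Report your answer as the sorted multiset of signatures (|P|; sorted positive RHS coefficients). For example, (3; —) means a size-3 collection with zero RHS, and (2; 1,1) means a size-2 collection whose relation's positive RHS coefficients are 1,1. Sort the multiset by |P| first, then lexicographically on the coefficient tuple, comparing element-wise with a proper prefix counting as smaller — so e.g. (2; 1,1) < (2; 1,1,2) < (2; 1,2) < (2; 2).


The 7 primitive collections of Σ (r=7, n=3):

  {5,6}:  v_{5} + v_{6} = 0  ⟹  sig = (2; —)
  {0,5}:  v_{0} + v_{5} = v_{2}  ⟹  sig = (2; 1)
  {1,3}:  v_{1} + v_{3} = v_{5}  ⟹  sig = (2; 1)
  {2,4}:  v_{2} + v_{4} = v_{1}  ⟹  sig = (2; 1)
  {2,6}:  v_{2} + v_{6} = v_{0}  ⟹  sig = (2; 1)
  {1,6}:  v_{1} + v_{6} = v_{0} + v_{4}  ⟹  sig = (2; 1,1)
  {0,3,4}:  v_{0} + v_{3} + v_{4} = 0  ⟹  sig = (3; —)

Signatures (|P|; sorted positive RHS coefficients), sorted:
[(2; —), (2; 1), (2; 1), (2; 1), (2; 1), (2; 1,1), (3; —)]


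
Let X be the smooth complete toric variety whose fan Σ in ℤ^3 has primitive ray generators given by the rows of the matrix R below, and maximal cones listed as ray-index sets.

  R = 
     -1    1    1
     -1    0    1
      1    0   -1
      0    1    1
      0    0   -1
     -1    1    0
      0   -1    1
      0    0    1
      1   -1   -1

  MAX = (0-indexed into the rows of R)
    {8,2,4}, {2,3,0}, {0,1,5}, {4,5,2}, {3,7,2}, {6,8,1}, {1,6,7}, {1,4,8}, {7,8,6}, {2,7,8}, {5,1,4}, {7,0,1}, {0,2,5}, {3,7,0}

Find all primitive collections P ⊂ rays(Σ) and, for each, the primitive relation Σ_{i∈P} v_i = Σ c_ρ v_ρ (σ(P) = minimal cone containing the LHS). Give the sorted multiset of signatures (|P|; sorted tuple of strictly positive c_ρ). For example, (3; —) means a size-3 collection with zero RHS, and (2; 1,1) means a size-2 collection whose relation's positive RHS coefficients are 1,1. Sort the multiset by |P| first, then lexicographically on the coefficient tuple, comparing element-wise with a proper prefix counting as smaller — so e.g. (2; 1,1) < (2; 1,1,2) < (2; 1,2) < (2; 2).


Minimal non-faces — 17 found among 9 rays, 14 max cones:

  • {0,8}:  v_{0} + v_{8} = 0  ⇒ sig = (2; —)
  • {1,2}:  v_{1} + v_{2} = 0  ⇒ sig = (2; —)
  • {4,7}:  v_{4} + v_{7} = 0  ⇒ sig = (2; —)
  • {0,4}:  v_{0} + v_{4} = v_{5}  ⇒ sig = (2; 1)
  • {5,6}:  v_{5} + v_{6} = v_{1}  ⇒ sig = (2; 1)
  • {5,7}:  v_{5} + v_{7} = v_{0}  ⇒ sig = (2; 1)
  • {5,8}:  v_{5} + v_{8} = v_{4}  ⇒ sig = (2; 1)
  • {0,6}:  v_{0} + v_{6} = v_{1} + v_{7}  ⇒ sig = (2; 1,1)
  • {1,3}:  v_{1} + v_{3} = v_{0} + v_{7}  ⇒ sig = (2; 1,1)
  • {2,6}:  v_{2} + v_{6} = v_{7} + v_{8}  ⇒ sig = (2; 1,1)
  • {3,4}:  v_{3} + v_{4} = v_{0} + v_{2}  ⇒ sig = (2; 1,1)
  • {3,8}:  v_{3} + v_{8} = v_{2} + v_{7}  ⇒ sig = (2; 1,1)
  • {4,6}:  v_{4} + v_{6} = v_{1} + v_{8}  ⇒ sig = (2; 1,1)
  • {3,5}:  v_{3} + v_{5} = 2·v_{0} + v_{2}  ⇒ sig = (2; 1,2)
  • {3,6}:  v_{3} + v_{6} = 2·v_{7}  ⇒ sig = (2; 2)
  • {0,2,7}:  v_{0} + v_{2} + v_{7} = v_{3}  ⇒ sig = (3; 1)
  • {1,7,8}:  v_{1} + v_{7} + v_{8} = v_{6}  ⇒ sig = (3; 1)

Signatures (|P|; sorted positive RHS coefficients), sorted:
[(2; —), (2; —), (2; —), (2; 1), (2; 1), (2; 1), (2; 1), (2; 1,1), (2; 1,1), (2; 1,1), (2; 1,1), (2; 1,1), (2; 1,1), (2; 1,2), (2; 2), (3; 1), (3; 1)]


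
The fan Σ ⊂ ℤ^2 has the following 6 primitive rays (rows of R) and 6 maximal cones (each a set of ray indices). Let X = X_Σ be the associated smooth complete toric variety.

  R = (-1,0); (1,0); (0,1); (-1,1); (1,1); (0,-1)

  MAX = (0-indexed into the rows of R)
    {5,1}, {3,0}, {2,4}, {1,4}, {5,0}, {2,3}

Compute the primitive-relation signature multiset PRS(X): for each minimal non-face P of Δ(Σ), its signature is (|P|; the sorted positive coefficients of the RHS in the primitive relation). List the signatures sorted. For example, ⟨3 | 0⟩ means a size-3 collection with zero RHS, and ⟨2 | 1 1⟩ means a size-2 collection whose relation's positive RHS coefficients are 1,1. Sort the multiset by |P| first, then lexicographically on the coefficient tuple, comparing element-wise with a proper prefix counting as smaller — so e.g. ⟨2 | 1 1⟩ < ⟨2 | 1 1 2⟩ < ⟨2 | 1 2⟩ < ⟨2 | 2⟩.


9 minimal non-faces of Δ(Σ) (on 6 rays):

  {0,1}:  v_{0} + v_{1} = 0 ; sig = ⟨2 | 0⟩
  {2,5}:  v_{2} + v_{5} = 0 ; sig = ⟨2 | 0⟩
  {0,2}:  v_{0} + v_{2} = v_{3} ; sig = ⟨2 | 1⟩
  {0,4}:  v_{0} + v_{4} = v_{2} ; sig = ⟨2 | 1⟩
  {1,2}:  v_{1} + v_{2} = v_{4} ; sig = ⟨2 | 1⟩
  {1,3}:  v_{1} + v_{3} = v_{2} ; sig = ⟨2 | 1⟩
  {3,5}:  v_{3} + v_{5} = v_{0} ; sig = ⟨2 | 1⟩
  {4,5}:  v_{4} + v_{5} = v_{1} ; sig = ⟨2 | 1⟩
  {3,4}:  v_{3} + v_{4} = 2·v_{2} ; sig = ⟨2 | 2⟩

Signatures (|P|; sorted positive RHS coefficients), sorted:
[⟨2 | 0⟩, ⟨2 | 0⟩, ⟨2 | 1⟩, ⟨2 | 1⟩, ⟨2 | 1⟩, ⟨2 | 1⟩, ⟨2 | 1⟩, ⟨2 | 1⟩, ⟨2 | 2⟩]


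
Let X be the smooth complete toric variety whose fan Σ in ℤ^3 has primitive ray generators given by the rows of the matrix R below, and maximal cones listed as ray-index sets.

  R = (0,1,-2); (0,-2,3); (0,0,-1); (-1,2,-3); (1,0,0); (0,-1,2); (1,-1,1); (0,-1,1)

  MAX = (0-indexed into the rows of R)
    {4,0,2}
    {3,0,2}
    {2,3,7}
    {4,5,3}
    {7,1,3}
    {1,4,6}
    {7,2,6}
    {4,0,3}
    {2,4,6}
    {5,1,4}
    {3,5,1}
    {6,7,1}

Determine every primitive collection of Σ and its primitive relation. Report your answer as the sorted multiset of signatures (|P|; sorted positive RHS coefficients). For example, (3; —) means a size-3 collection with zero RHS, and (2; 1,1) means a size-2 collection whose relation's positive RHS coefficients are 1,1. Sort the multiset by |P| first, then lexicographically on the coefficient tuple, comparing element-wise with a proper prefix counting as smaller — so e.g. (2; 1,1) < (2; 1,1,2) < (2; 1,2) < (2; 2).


Σ has 12 primitive collections:

  P = {0,5}:  v_{0} + v_{5} = 0 ; sig = (2; —)
  P = {0,1}:  v_{0} + v_{1} = v_{7} ; sig = (2; 1)
  P = {0,7}:  v_{0} + v_{7} = v_{2} ; sig = (2; 1)
  P = {2,5}:  v_{2} + v_{5} = v_{7} ; sig = (2; 1)
  P = {3,6}:  v_{3} + v_{6} = v_{0} ; sig = (2; 1)
  P = {4,7}:  v_{4} + v_{7} = v_{6} ; sig = (2; 1)
  P = {5,7}:  v_{5} + v_{7} = v_{1} ; sig = (2; 1)
  P = {0,6}:  v_{0} + v_{6} = v_{2} + v_{4} ; sig = (2; 1,1)
  P = {5,6}:  v_{5} + v_{6} = v_{1} + v_{4} ; sig = (2; 1,1)
  P = {1,2}:  v_{1} + v_{2} = 2·v_{7} ; sig = (2; 2)
  P = {1,3,4}:  v_{1} + v_{3} + v_{4} = 0 ; sig = (3; —)
  P = {2,3,4}:  v_{2} + v_{3} + v_{4} = 2·v_{0} ; sig = (3; 2)

so the primitive-relation signature multiset is
[(2; —), (2; 1), (2; 1), (2; 1), (2; 1), (2; 1), (2; 1), (2; 1,1), (2; 1,1), (2; 2), (3; —), (3; 2)]
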